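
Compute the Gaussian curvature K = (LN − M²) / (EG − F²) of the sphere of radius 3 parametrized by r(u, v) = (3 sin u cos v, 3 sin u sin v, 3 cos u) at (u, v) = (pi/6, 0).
K = 1/9

Coefficients of the first fundamental form: E = 9, F = 0, G = 9*sin(u)^2.
Coefficients of the second fundamental form: L = -3*sin(u)/Abs(sin(u)), M = 0, N = -3*sin(u)^3/Abs(sin(u)).
Assemble K = (LN − M²)/(EG − F²) = 1/9. At (u, v) = (pi/6, 0): K = 1/9.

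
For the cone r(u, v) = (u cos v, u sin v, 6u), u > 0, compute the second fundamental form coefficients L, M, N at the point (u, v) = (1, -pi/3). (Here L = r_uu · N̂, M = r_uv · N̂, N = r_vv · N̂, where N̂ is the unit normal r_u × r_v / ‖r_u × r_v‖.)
L = 0;  M = 0;  N = 6*sqrt(37)/37

Compute the unit normal N̂(u, v) = (-6*sqrt(37)*u*cos(v)/(37*Abs(u)), -6*sqrt(37)*u*sin(v)/(37*Abs(u)), sqrt(37)*u/(37*Abs(u))), and the second partials r_uu, r_uv, r_vv. Take dot products:
  L(u, v) = r_uu · N̂ = 0,
  M(u, v) = r_uv · N̂ = 0,
  N(u, v) = r_vv · N̂ = 6*sqrt(37)*u^2/(37*Abs(u)).
Evaluating at (u, v) = (1, -pi/3):
  L = 0, M = 0, N = 6*sqrt(37)/37.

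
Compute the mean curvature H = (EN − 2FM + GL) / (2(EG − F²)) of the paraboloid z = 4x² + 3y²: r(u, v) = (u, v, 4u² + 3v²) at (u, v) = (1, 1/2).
H = 235*sqrt(74)/5476

With E = 64*u^2 + 1, F = 48*u*v, G = 36*v^2 + 1, L = 8/sqrt(64*u^2 + 36*v^2 + 1), M = 0, N = 6/sqrt(64*u^2 + 36*v^2 + 1), assemble
  H = (EN − 2FM + GL) / (2(EG − F²)) = (192*u^2 + 144*v^2 + 7)/(64*u^2 + 36*v^2 + 1)^(3/2).
At (u, v) = (1, 1/2): H = 235*sqrt(74)/5476.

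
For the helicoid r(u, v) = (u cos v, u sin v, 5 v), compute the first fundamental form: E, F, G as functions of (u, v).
E = 1;  F = 0;  G = u^2 + 25

Compute partials: r_u = (cos(v), sin(v), 0), r_v = (-u*sin(v), u*cos(v), 5). Then
  E = r_u · r_u = 1,
  F = r_u · r_v = 0,
  G = r_v · r_v = u^2 + 25.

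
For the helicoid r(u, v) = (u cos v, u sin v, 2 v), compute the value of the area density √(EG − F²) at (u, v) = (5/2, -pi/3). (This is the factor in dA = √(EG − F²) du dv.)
√(EG − F²)|_{(5/2, -pi/3)} = sqrt(41)/2

E = 1, F = 0, G = u^2 + 4, so EG − F² = u^2 + 4. Taking the positive square root: √(EG − F²) = sqrt(u^2 + 4). At (u, v) = (5/2, -pi/3): sqrt(41)/2.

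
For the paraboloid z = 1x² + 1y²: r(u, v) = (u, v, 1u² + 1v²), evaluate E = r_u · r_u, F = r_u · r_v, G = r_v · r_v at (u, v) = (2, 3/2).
E = 17;  F = 12;  G = 10

Partials: r_u = (1, 0, 2*u), r_v = (0, 1, 2*v). As functions of (u, v):
  E = r_u · r_u = 4*u^2 + 1,
  F = r_u · r_v = 4*u*v,
  G = r_v · r_v = 4*v^2 + 1.
Evaluating at (u, v) = (2, 3/2): E = 17, F = 12, G = 10.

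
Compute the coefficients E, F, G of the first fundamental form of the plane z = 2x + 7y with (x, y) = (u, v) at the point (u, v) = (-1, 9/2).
E = 5;  F = 14;  G = 50

Partials: r_u = (1, 0, 2), r_v = (0, 1, 7). As functions of (u, v):
  E = r_u · r_u = 5,
  F = r_u · r_v = 14,
  G = r_v · r_v = 50.
Evaluating at (u, v) = (-1, 9/2): E = 5, F = 14, G = 50.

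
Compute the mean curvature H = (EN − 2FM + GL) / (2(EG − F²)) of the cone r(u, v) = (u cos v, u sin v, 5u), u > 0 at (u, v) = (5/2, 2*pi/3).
H = sqrt(26)/26

With E = 26, F = 0, G = u^2, L = 0, M = 0, N = 5*sqrt(26)*u^2/(26*Abs(u)), assemble
  H = (EN − 2FM + GL) / (2(EG − F²)) = 5*sqrt(26)/(52*Abs(u)).
At (u, v) = (5/2, 2*pi/3): H = sqrt(26)/26.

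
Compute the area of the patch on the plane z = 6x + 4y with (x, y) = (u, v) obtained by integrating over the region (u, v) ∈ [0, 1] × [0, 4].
Area = 4*sqrt(53)

Area = ∫∫ √(EG − F²) du dv with √(EG − F²) = sqrt(53). Integrating over [0, 1] × [0, 4] gives 4*sqrt(53).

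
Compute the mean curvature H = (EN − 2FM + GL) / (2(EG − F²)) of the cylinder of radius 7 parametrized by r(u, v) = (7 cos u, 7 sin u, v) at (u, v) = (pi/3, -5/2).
H = -1/14

With E = 49, F = 0, G = 1, L = -7, M = 0, N = 0, assemble
  H = (EN − 2FM + GL) / (2(EG − F²)) = -1/14.
At (u, v) = (pi/3, -5/2): H = -1/14.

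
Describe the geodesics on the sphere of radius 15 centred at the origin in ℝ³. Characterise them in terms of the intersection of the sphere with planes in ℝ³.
Geodesics on the sphere of radius 15 are great circles — circles of radius 15 obtained as the intersection of the sphere with planes through the origin (the centre of the sphere).

A curve α(t) of nonzero constant speed on the sphere of radius 15 is a geodesic iff its acceleration α̈ is everywhere normal to the surface, i.e. parallel to the radial vector α(t). Then d/dt(α × α̇) = α̇ × α̇ + α × α̈ = 0, so α × α̇ is a constant vector n ≠ 0 and α(t) · n = 0 for all t: α lies in the plane through the origin with normal n. The intersection of that plane with the sphere is a circle of radius 15 (a great circle). Conversely, a great circle traversed at constant speed has centripetal acceleration pointing at the origin, hence normal to the sphere, so every great circle is a geodesic.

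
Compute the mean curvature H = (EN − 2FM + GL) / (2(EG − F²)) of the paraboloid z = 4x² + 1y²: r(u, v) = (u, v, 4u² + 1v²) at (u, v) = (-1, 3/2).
H = 105*sqrt(74)/5476

With E = 64*u^2 + 1, F = 16*u*v, G = 4*v^2 + 1, L = 8/sqrt(64*u^2 + 4*v^2 + 1), M = 0, N = 2/sqrt(64*u^2 + 4*v^2 + 1), assemble
  H = (EN − 2FM + GL) / (2(EG − F²)) = (64*u^2 + 16*v^2 + 5)/(64*u^2 + 4*v^2 + 1)^(3/2).
At (u, v) = (-1, 3/2): H = 105*sqrt(74)/5476.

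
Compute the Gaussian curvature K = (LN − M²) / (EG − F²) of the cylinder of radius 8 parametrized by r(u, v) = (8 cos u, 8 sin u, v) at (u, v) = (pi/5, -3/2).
K = 0

Coefficients of the first fundamental form: E = 64, F = 0, G = 1.
Coefficients of the second fundamental form: L = -8, M = 0, N = 0.
Assemble K = (LN − M²)/(EG − F²) = 0. At (u, v) = (pi/5, -3/2): K = 0.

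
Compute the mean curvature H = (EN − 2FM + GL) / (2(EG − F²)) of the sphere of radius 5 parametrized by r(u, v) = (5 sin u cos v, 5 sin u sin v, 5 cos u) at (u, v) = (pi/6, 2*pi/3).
H = -1/5

With E = 25, F = 0, G = 25*sin(u)^2, L = -5*sin(u)/Abs(sin(u)), M = 0, N = -5*sin(u)^3/Abs(sin(u)), assemble
  H = (EN − 2FM + GL) / (2(EG − F²)) = -sin(u)/(5*Abs(sin(u))).
At (u, v) = (pi/6, 2*pi/3): H = -1/5.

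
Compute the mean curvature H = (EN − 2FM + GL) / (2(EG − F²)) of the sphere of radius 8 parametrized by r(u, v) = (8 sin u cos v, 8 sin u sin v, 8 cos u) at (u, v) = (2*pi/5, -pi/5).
H = -1/8

With E = 64, F = 0, G = 64*sin(u)^2, L = -8*sin(u)/Abs(sin(u)), M = 0, N = -8*sin(u)^3/Abs(sin(u)), assemble
  H = (EN − 2FM + GL) / (2(EG − F²)) = -sin(u)/(8*Abs(sin(u))).
At (u, v) = (2*pi/5, -pi/5): H = -1/8.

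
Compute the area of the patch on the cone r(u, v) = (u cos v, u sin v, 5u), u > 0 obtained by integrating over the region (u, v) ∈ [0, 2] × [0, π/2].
Area = sqrt(26)*pi

Area = ∫∫ √(EG − F²) du dv with √(EG − F²) = sqrt(26)*Abs(u). Integrating over [0, 2] × [0, π/2] gives sqrt(26)*pi.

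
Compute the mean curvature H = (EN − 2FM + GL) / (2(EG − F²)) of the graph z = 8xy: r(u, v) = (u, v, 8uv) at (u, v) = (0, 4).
H = 0

With E = 64*v^2 + 1, F = 64*u*v, G = 64*u^2 + 1, L = 0, M = 8/sqrt(64*u^2 + 64*v^2 + 1), N = 0, assemble
  H = (EN − 2FM + GL) / (2(EG − F²)) = -512*u*v/(64*u^2 + 64*v^2 + 1)^(3/2).
At (u, v) = (0, 4): H = 0.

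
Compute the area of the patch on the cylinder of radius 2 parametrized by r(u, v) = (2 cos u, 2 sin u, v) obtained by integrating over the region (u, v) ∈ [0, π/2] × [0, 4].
Area = 4*pi

Area = ∫∫ √(EG − F²) du dv with √(EG − F²) = 2. Integrating over [0, π/2] × [0, 4] gives 4*pi.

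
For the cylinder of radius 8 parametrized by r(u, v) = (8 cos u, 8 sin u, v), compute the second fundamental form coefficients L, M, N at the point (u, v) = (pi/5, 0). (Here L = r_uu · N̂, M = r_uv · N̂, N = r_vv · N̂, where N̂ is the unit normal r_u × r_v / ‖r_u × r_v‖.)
L = -8;  M = 0;  N = 0

Compute the unit normal N̂(u, v) = (cos(u), sin(u), 0), and the second partials r_uu, r_uv, r_vv. Take dot products:
  L(u, v) = r_uu · N̂ = -8,
  M(u, v) = r_uv · N̂ = 0,
  N(u, v) = r_vv · N̂ = 0.
Evaluating at (u, v) = (pi/5, 0):
  L = -8, M = 0, N = 0.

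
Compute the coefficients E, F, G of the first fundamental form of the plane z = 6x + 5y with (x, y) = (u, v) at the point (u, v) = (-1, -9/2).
E = 37;  F = 30;  G = 26

Partials: r_u = (1, 0, 6), r_v = (0, 1, 5). As functions of (u, v):
  E = r_u · r_u = 37,
  F = r_u · r_v = 30,
  G = r_v · r_v = 26.
Evaluating at (u, v) = (-1, -9/2): E = 37, F = 30, G = 26.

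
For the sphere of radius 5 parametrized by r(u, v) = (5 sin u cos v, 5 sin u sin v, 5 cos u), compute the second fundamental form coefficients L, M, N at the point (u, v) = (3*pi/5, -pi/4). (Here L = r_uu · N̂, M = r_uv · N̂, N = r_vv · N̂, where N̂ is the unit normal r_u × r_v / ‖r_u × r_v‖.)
L = -5;  M = 0;  N = -25/8 - 5*sqrt(5)/8

Compute the unit normal N̂(u, v) = (sin(u)^2*cos(v)/Abs(sin(u)), sin(u)^2*sin(v)/Abs(sin(u)), sin(2*u)/(2*Abs(sin(u)))), and the second partials r_uu, r_uv, r_vv. Take dot products:
  L(u, v) = r_uu · N̂ = -5*sin(u)/Abs(sin(u)),
  M(u, v) = r_uv · N̂ = 0,
  N(u, v) = r_vv · N̂ = -5*sin(u)^3/Abs(sin(u)).
Evaluating at (u, v) = (3*pi/5, -pi/4):
  L = -5, M = 0, N = -25/8 - 5*sqrt(5)/8.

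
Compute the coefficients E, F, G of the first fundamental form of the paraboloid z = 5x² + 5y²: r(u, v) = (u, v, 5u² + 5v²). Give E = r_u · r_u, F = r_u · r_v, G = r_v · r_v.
E = 100*u^2 + 1;  F = 100*u*v;  G = 100*v^2 + 1

Compute partials: r_u = (1, 0, 10*u), r_v = (0, 1, 10*v). Then
  E = r_u · r_u = 100*u^2 + 1,
  F = r_u · r_v = 100*u*v,
  G = r_v · r_v = 100*v^2 + 1.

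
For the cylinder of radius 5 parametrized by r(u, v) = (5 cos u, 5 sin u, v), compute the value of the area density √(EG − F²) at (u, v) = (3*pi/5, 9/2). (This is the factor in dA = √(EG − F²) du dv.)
√(EG − F²)|_{(3*pi/5, 9/2)} = 5

E = 25, F = 0, G = 1, so EG − F² = 25. Taking the positive square root: √(EG − F²) = 5. At (u, v) = (3*pi/5, 9/2): 5.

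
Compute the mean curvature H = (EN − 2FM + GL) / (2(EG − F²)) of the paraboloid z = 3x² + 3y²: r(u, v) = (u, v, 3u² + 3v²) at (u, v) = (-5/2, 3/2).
H = 924*sqrt(307)/94249

With E = 36*u^2 + 1, F = 36*u*v, G = 36*v^2 + 1, L = 6/sqrt(36*u^2 + 36*v^2 + 1), M = 0, N = 6/sqrt(36*u^2 + 36*v^2 + 1), assemble
  H = (EN − 2FM + GL) / (2(EG − F²)) = 6*(18*u^2 + 18*v^2 + 1)/(36*u^2 + 36*v^2 + 1)^(3/2).
At (u, v) = (-5/2, 3/2): H = 924*sqrt(307)/94249.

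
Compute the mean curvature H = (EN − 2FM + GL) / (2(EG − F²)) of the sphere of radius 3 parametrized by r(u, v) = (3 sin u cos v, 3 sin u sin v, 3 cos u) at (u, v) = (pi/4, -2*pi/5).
H = -1/3

With E = 9, F = 0, G = 9*sin(u)^2, L = -3*sin(u)/Abs(sin(u)), M = 0, N = -3*sin(u)^3/Abs(sin(u)), assemble
  H = (EN − 2FM + GL) / (2(EG − F²)) = -sin(u)/(3*Abs(sin(u))).
At (u, v) = (pi/4, -2*pi/5): H = -1/3.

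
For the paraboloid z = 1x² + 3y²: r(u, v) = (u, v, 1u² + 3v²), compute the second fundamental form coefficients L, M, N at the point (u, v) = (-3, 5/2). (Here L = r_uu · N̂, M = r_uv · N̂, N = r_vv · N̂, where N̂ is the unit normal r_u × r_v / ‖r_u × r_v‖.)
L = sqrt(262)/131;  M = 0;  N = 3*sqrt(262)/131

Compute the unit normal N̂(u, v) = (-2*u/sqrt(4*u^2 + 36*v^2 + 1), -6*v/sqrt(4*u^2 + 36*v^2 + 1), 1/sqrt(4*u^2 + 36*v^2 + 1)), and the second partials r_uu, r_uv, r_vv. Take dot products:
  L(u, v) = r_uu · N̂ = 2/sqrt(4*u^2 + 36*v^2 + 1),
  M(u, v) = r_uv · N̂ = 0,
  N(u, v) = r_vv · N̂ = 6/sqrt(4*u^2 + 36*v^2 + 1).
Evaluating at (u, v) = (-3, 5/2):
  L = sqrt(262)/131, M = 0, N = 3*sqrt(262)/131.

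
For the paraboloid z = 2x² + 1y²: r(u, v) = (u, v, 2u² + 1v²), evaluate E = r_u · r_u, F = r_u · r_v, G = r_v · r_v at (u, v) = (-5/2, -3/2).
E = 101;  F = 30;  G = 10

Partials: r_u = (1, 0, 4*u), r_v = (0, 1, 2*v). As functions of (u, v):
  E = r_u · r_u = 16*u^2 + 1,
  F = r_u · r_v = 8*u*v,
  G = r_v · r_v = 4*v^2 + 1.
Evaluating at (u, v) = (-5/2, -3/2): E = 101, F = 30, G = 10.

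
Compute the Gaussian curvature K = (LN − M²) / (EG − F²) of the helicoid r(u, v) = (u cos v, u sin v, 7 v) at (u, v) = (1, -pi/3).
K = -49/2500

Coefficients of the first fundamental form: E = 1, F = 0, G = u^2 + 49.
Coefficients of the second fundamental form: L = 0, M = -7/sqrt(u^2 + 49), N = 0.
Assemble K = (LN − M²)/(EG − F²) = -49/(u^2 + 49)^2. At (u, v) = (1, -pi/3): K = -49/2500.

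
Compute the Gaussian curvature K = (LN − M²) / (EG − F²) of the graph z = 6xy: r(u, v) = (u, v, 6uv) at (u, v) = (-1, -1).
K = -36/5329

Coefficients of the first fundamental form: E = 36*v^2 + 1, F = 36*u*v, G = 36*u^2 + 1.
Coefficients of the second fundamental form: L = 0, M = 6/sqrt(36*u^2 + 36*v^2 + 1), N = 0.
Assemble K = (LN − M²)/(EG − F²) = -36/(1296*u^4 + 2592*u^2*v^2 + 72*u^2 + 1296*v^4 + 72*v^2 + 1). At (u, v) = (-1, -1): K = -36/5329.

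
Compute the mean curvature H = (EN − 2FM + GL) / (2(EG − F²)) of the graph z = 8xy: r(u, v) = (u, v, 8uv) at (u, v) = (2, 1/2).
H = -512*sqrt(273)/74529

With E = 64*v^2 + 1, F = 64*u*v, G = 64*u^2 + 1, L = 0, M = 8/sqrt(64*u^2 + 64*v^2 + 1), N = 0, assemble
  H = (EN − 2FM + GL) / (2(EG − F²)) = -512*u*v/(64*u^2 + 64*v^2 + 1)^(3/2).
At (u, v) = (2, 1/2): H = -512*sqrt(273)/74529.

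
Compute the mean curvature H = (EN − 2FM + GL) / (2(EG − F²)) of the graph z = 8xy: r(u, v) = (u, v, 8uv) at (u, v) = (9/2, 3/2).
H = -3456*sqrt(1441)/2076481

With E = 64*v^2 + 1, F = 64*u*v, G = 64*u^2 + 1, L = 0, M = 8/sqrt(64*u^2 + 64*v^2 + 1), N = 0, assemble
  H = (EN − 2FM + GL) / (2(EG − F²)) = -512*u*v/(64*u^2 + 64*v^2 + 1)^(3/2).
At (u, v) = (9/2, 3/2): H = -3456*sqrt(1441)/2076481.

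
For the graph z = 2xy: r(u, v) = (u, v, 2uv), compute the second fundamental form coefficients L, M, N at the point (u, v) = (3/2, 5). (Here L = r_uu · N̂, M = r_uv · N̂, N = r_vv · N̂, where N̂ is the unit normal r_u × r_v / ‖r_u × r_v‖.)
L = 0;  M = sqrt(110)/55;  N = 0

Compute the unit normal N̂(u, v) = (-2*v/sqrt(4*u^2 + 4*v^2 + 1), -2*u/sqrt(4*u^2 + 4*v^2 + 1), 1/sqrt(4*u^2 + 4*v^2 + 1)), and the second partials r_uu, r_uv, r_vv. Take dot products:
  L(u, v) = r_uu · N̂ = 0,
  M(u, v) = r_uv · N̂ = 2/sqrt(4*u^2 + 4*v^2 + 1),
  N(u, v) = r_vv · N̂ = 0.
Evaluating at (u, v) = (3/2, 5):
  L = 0, M = sqrt(110)/55, N = 0.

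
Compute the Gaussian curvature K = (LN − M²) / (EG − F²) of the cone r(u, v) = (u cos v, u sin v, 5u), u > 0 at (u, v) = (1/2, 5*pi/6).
K = 0

Coefficients of the first fundamental form: E = 26, F = 0, G = u^2.
Coefficients of the second fundamental form: L = 0, M = 0, N = 5*sqrt(26)*u^2/(26*Abs(u)).
Assemble K = (LN − M²)/(EG − F²) = 0. At (u, v) = (1/2, 5*pi/6): K = 0.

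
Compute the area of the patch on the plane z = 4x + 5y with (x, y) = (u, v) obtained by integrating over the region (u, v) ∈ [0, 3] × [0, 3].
Area = 9*sqrt(42)

Area = ∫∫ √(EG − F²) du dv with √(EG − F²) = sqrt(42). Integrating over [0, 3] × [0, 3] gives 9*sqrt(42).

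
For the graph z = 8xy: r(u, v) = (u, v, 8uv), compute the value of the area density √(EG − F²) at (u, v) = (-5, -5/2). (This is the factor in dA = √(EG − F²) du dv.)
√(EG − F²)|_{(-5, -5/2)} = sqrt(2001)

E = 64*v^2 + 1, F = 64*u*v, G = 64*u^2 + 1, so EG − F² = 64*u^2 + 64*v^2 + 1. Taking the positive square root: √(EG − F²) = sqrt(64*u^2 + 64*v^2 + 1). At (u, v) = (-5, -5/2): sqrt(2001).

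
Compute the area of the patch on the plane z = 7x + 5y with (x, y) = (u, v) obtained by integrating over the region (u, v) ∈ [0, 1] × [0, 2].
Area = 10*sqrt(3)

Area = ∫∫ √(EG − F²) du dv with √(EG − F²) = 5*sqrt(3). Integrating over [0, 1] × [0, 2] gives 10*sqrt(3).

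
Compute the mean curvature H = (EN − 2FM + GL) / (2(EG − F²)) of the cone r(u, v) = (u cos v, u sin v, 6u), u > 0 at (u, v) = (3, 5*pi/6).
H = sqrt(37)/37

With E = 37, F = 0, G = u^2, L = 0, M = 0, N = 6*sqrt(37)*u^2/(37*Abs(u)), assemble
  H = (EN − 2FM + GL) / (2(EG − F²)) = 3*sqrt(37)/(37*Abs(u)).
At (u, v) = (3, 5*pi/6): H = sqrt(37)/37.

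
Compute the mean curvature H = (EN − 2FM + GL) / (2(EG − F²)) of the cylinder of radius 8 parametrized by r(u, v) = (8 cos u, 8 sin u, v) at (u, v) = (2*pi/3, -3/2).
H = -1/16

With E = 64, F = 0, G = 1, L = -8, M = 0, N = 0, assemble
  H = (EN − 2FM + GL) / (2(EG − F²)) = -1/16.
At (u, v) = (2*pi/3, -3/2): H = -1/16.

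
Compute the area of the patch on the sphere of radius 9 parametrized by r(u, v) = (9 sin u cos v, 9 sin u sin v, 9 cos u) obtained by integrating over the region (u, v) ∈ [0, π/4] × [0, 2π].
Area = 81*pi*(2 - sqrt(2))

Area = ∫∫ √(EG − F²) du dv with √(EG − F²) = 81*Abs(sin(u)). Integrating over [0, π/4] × [0, 2π] gives 81*pi*(2 - sqrt(2)).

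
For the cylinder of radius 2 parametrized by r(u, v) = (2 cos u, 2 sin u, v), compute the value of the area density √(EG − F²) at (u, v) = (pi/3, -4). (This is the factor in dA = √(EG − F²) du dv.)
√(EG − F²)|_{(pi/3, -4)} = 2

E = 4, F = 0, G = 1, so EG − F² = 4. Taking the positive square root: √(EG − F²) = 2. At (u, v) = (pi/3, -4): 2.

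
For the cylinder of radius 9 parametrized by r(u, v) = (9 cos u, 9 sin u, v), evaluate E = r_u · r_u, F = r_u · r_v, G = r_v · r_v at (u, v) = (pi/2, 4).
E = 81;  F = 0;  G = 1

Partials: r_u = (-9*sin(u), 9*cos(u), 0), r_v = (0, 0, 1). As functions of (u, v):
  E = r_u · r_u = 81,
  F = r_u · r_v = 0,
  G = r_v · r_v = 1.
Evaluating at (u, v) = (pi/2, 4): E = 81, F = 0, G = 1.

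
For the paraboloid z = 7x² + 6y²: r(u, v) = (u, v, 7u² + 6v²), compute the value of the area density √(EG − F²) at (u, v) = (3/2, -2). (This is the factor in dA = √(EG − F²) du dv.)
√(EG − F²)|_{(3/2, -2)} = sqrt(1018)

E = 196*u^2 + 1, F = 168*u*v, G = 144*v^2 + 1, so EG − F² = 196*u^2 + 144*v^2 + 1. Taking the positive square root: √(EG − F²) = sqrt(196*u^2 + 144*v^2 + 1). At (u, v) = (3/2, -2): sqrt(1018).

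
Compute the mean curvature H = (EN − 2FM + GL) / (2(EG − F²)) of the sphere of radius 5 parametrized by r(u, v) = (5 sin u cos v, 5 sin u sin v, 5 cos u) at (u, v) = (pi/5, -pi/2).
H = -1/5

With E = 25, F = 0, G = 25*sin(u)^2, L = -5*sin(u)/Abs(sin(u)), M = 0, N = -5*sin(u)^3/Abs(sin(u)), assemble
  H = (EN − 2FM + GL) / (2(EG − F²)) = -sin(u)/(5*Abs(sin(u))).
At (u, v) = (pi/5, -pi/2): H = -1/5.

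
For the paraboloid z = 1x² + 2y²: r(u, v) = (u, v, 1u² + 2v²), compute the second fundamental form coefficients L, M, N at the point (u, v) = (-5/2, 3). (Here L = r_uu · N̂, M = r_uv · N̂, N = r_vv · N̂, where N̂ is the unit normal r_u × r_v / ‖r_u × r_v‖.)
L = sqrt(170)/85;  M = 0;  N = 2*sqrt(170)/85

Compute the unit normal N̂(u, v) = (-2*u/sqrt(4*u^2 + 16*v^2 + 1), -4*v/sqrt(4*u^2 + 16*v^2 + 1), 1/sqrt(4*u^2 + 16*v^2 + 1)), and the second partials r_uu, r_uv, r_vv. Take dot products:
  L(u, v) = r_uu · N̂ = 2/sqrt(4*u^2 + 16*v^2 + 1),
  M(u, v) = r_uv · N̂ = 0,
  N(u, v) = r_vv · N̂ = 4/sqrt(4*u^2 + 16*v^2 + 1).
Evaluating at (u, v) = (-5/2, 3):
  L = sqrt(170)/85, M = 0, N = 2*sqrt(170)/85.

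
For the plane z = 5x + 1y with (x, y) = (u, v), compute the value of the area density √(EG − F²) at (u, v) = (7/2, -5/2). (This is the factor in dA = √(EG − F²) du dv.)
√(EG − F²)|_{(7/2, -5/2)} = 3*sqrt(3)

E = 26, F = 5, G = 2, so EG − F² = 27. Taking the positive square root: √(EG − F²) = 3*sqrt(3). At (u, v) = (7/2, -5/2): 3*sqrt(3).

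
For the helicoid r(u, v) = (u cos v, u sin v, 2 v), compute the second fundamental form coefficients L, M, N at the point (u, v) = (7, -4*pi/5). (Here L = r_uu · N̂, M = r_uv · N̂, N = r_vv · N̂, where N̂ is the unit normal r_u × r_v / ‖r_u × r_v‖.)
L = 0;  M = -2*sqrt(53)/53;  N = 0

Compute the unit normal N̂(u, v) = (2*sin(v)/sqrt(u^2 + 4), -2*cos(v)/sqrt(u^2 + 4), u/sqrt(u^2 + 4)), and the second partials r_uu, r_uv, r_vv. Take dot products:
  L(u, v) = r_uu · N̂ = 0,
  M(u, v) = r_uv · N̂ = -2/sqrt(u^2 + 4),
  N(u, v) = r_vv · N̂ = 0.
Evaluating at (u, v) = (7, -4*pi/5):
  L = 0, M = -2*sqrt(53)/53, N = 0.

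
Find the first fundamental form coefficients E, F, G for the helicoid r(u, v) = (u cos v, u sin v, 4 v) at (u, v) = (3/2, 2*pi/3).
E = 1;  F = 0;  G = 73/4

Partials: r_u = (cos(v), sin(v), 0), r_v = (-u*sin(v), u*cos(v), 4). As functions of (u, v):
  E = r_u · r_u = 1,
  F = r_u · r_v = 0,
  G = r_v · r_v = u^2 + 16.
Evaluating at (u, v) = (3/2, 2*pi/3): E = 1, F = 0, G = 73/4.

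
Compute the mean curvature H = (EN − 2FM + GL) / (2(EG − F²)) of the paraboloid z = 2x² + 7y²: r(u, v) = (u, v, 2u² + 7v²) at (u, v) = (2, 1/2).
H = 185*sqrt(114)/4332

With E = 16*u^2 + 1, F = 56*u*v, G = 196*v^2 + 1, L = 4/sqrt(16*u^2 + 196*v^2 + 1), M = 0, N = 14/sqrt(16*u^2 + 196*v^2 + 1), assemble
  H = (EN − 2FM + GL) / (2(EG − F²)) = (112*u^2 + 392*v^2 + 9)/(16*u^2 + 196*v^2 + 1)^(3/2).
At (u, v) = (2, 1/2): H = 185*sqrt(114)/4332.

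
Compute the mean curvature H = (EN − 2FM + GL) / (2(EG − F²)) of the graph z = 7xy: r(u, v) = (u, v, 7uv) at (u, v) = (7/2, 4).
H = -38416*sqrt(5541)/30702681

With E = 49*v^2 + 1, F = 49*u*v, G = 49*u^2 + 1, L = 0, M = 7/sqrt(49*u^2 + 49*v^2 + 1), N = 0, assemble
  H = (EN − 2FM + GL) / (2(EG − F²)) = -343*u*v/(49*u^2 + 49*v^2 + 1)^(3/2).
At (u, v) = (7/2, 4): H = -38416*sqrt(5541)/30702681.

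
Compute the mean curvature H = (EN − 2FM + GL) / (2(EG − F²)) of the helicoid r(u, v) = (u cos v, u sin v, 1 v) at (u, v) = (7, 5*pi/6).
H = 0

With E = 1, F = 0, G = u^2 + 1, L = 0, M = -1/sqrt(u^2 + 1), N = 0, assemble
  H = (EN − 2FM + GL) / (2(EG − F²)) = 0.
At (u, v) = (7, 5*pi/6): H = 0.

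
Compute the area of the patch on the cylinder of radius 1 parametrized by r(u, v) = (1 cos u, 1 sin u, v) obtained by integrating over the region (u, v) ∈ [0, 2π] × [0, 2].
Area = 4*pi

Area = ∫∫ √(EG − F²) du dv with √(EG − F²) = 1. Integrating over [0, 2π] × [0, 2] gives 4*pi.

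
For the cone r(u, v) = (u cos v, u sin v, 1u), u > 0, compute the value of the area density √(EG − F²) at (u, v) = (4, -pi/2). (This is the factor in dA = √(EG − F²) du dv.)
√(EG − F²)|_{(4, -pi/2)} = 4*sqrt(2)

E = 2, F = 0, G = u^2, so EG − F² = 2*u^2. Taking the positive square root: √(EG − F²) = sqrt(2)*Abs(u). At (u, v) = (4, -pi/2): 4*sqrt(2).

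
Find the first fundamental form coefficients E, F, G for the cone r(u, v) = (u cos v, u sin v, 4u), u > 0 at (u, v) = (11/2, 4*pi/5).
E = 17;  F = 0;  G = 121/4

Partials: r_u = (cos(v), sin(v), 4), r_v = (-u*sin(v), u*cos(v), 0). As functions of (u, v):
  E = r_u · r_u = 17,
  F = r_u · r_v = 0,
  G = r_v · r_v = u^2.
Evaluating at (u, v) = (11/2, 4*pi/5): E = 17, F = 0, G = 121/4.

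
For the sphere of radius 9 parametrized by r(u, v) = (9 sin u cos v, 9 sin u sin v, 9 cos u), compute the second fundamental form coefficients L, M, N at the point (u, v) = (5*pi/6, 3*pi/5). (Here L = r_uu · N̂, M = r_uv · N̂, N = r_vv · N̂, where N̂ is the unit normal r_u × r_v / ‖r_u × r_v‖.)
L = -9;  M = 0;  N = -9/4

Compute the unit normal N̂(u, v) = (sin(u)^2*cos(v)/Abs(sin(u)), sin(u)^2*sin(v)/Abs(sin(u)), sin(2*u)/(2*Abs(sin(u)))), and the second partials r_uu, r_uv, r_vv. Take dot products:
  L(u, v) = r_uu · N̂ = -9*sin(u)/Abs(sin(u)),
  M(u, v) = r_uv · N̂ = 0,
  N(u, v) = r_vv · N̂ = -9*sin(u)^3/Abs(sin(u)).
Evaluating at (u, v) = (5*pi/6, 3*pi/5):
  L = -9, M = 0, N = -9/4.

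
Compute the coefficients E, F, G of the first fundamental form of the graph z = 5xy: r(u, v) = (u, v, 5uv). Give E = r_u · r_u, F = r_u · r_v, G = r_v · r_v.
E = 25*v^2 + 1;  F = 25*u*v;  G = 25*u^2 + 1

Compute partials: r_u = (1, 0, 5*v), r_v = (0, 1, 5*u). Then
  E = r_u · r_u = 25*v^2 + 1,
  F = r_u · r_v = 25*u*v,
  G = r_v · r_v = 25*u^2 + 1.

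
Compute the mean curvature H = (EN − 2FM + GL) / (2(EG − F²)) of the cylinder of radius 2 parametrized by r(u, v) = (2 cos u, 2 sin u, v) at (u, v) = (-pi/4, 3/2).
H = -1/4

With E = 4, F = 0, G = 1, L = -2, M = 0, N = 0, assemble
  H = (EN − 2FM + GL) / (2(EG − F²)) = -1/4.
At (u, v) = (-pi/4, 3/2): H = -1/4.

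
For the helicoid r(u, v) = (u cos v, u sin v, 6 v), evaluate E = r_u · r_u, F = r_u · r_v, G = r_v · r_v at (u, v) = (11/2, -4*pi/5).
E = 1;  F = 0;  G = 265/4

Partials: r_u = (cos(v), sin(v), 0), r_v = (-u*sin(v), u*cos(v), 6). As functions of (u, v):
  E = r_u · r_u = 1,
  F = r_u · r_v = 0,
  G = r_v · r_v = u^2 + 36.
Evaluating at (u, v) = (11/2, -4*pi/5): E = 1, F = 0, G = 265/4.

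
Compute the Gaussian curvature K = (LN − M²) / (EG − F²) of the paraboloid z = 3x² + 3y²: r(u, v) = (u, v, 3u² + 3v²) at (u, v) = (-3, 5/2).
K = 9/75625

Coefficients of the first fundamental form: E = 36*u^2 + 1, F = 36*u*v, G = 36*v^2 + 1.
Coefficients of the second fundamental form: L = 6/sqrt(36*u^2 + 36*v^2 + 1), M = 0, N = 6/sqrt(36*u^2 + 36*v^2 + 1).
Assemble K = (LN − M²)/(EG − F²) = 36/(1296*u^4 + 2592*u^2*v^2 + 72*u^2 + 1296*v^4 + 72*v^2 + 1). At (u, v) = (-3, 5/2): K = 9/75625.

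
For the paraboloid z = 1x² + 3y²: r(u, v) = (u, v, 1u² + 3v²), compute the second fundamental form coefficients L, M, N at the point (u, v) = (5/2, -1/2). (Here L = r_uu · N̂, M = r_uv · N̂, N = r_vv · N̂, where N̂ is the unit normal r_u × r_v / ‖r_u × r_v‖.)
L = 2*sqrt(35)/35;  M = 0;  N = 6*sqrt(35)/35

Compute the unit normal N̂(u, v) = (-2*u/sqrt(4*u^2 + 36*v^2 + 1), -6*v/sqrt(4*u^2 + 36*v^2 + 1), 1/sqrt(4*u^2 + 36*v^2 + 1)), and the second partials r_uu, r_uv, r_vv. Take dot products:
  L(u, v) = r_uu · N̂ = 2/sqrt(4*u^2 + 36*v^2 + 1),
  M(u, v) = r_uv · N̂ = 0,
  N(u, v) = r_vv · N̂ = 6/sqrt(4*u^2 + 36*v^2 + 1).
Evaluating at (u, v) = (5/2, -1/2):
  L = 2*sqrt(35)/35, M = 0, N = 6*sqrt(35)/35.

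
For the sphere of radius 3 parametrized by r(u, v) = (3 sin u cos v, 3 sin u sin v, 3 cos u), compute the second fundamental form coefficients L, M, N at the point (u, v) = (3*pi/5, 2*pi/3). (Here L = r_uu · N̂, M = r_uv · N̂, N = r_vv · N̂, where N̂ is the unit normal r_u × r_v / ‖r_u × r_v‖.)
L = -3;  M = 0;  N = -15/8 - 3*sqrt(5)/8

Compute the unit normal N̂(u, v) = (sin(u)^2*cos(v)/Abs(sin(u)), sin(u)^2*sin(v)/Abs(sin(u)), sin(2*u)/(2*Abs(sin(u)))), and the second partials r_uu, r_uv, r_vv. Take dot products:
  L(u, v) = r_uu · N̂ = -3*sin(u)/Abs(sin(u)),
  M(u, v) = r_uv · N̂ = 0,
  N(u, v) = r_vv · N̂ = -3*sin(u)^3/Abs(sin(u)).
Evaluating at (u, v) = (3*pi/5, 2*pi/3):
  L = -3, M = 0, N = -15/8 - 3*sqrt(5)/8.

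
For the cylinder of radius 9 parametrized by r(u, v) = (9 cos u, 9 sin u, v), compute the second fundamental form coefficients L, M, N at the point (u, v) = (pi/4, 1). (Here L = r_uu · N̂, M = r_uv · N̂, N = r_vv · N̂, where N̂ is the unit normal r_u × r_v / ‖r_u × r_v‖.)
L = -9;  M = 0;  N = 0

Compute the unit normal N̂(u, v) = (cos(u), sin(u), 0), and the second partials r_uu, r_uv, r_vv. Take dot products:
  L(u, v) = r_uu · N̂ = -9,
  M(u, v) = r_uv · N̂ = 0,
  N(u, v) = r_vv · N̂ = 0.
Evaluating at (u, v) = (pi/4, 1):
  L = -9, M = 0, N = 0.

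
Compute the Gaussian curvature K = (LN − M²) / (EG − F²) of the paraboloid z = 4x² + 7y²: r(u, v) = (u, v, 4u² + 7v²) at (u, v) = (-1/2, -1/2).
K = 28/1089

Coefficients of the first fundamental form: E = 64*u^2 + 1, F = 112*u*v, G = 196*v^2 + 1.
Coefficients of the second fundamental form: L = 8/sqrt(64*u^2 + 196*v^2 + 1), M = 0, N = 14/sqrt(64*u^2 + 196*v^2 + 1).
Assemble K = (LN − M²)/(EG − F²) = 112/(4096*u^4 + 25088*u^2*v^2 + 128*u^2 + 38416*v^4 + 392*v^2 + 1). At (u, v) = (-1/2, -1/2): K = 28/1089.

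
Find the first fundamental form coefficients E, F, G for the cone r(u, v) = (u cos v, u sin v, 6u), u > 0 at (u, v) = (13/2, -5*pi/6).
E = 37;  F = 0;  G = 169/4

Partials: r_u = (cos(v), sin(v), 6), r_v = (-u*sin(v), u*cos(v), 0). As functions of (u, v):
  E = r_u · r_u = 37,
  F = r_u · r_v = 0,
  G = r_v · r_v = u^2.
Evaluating at (u, v) = (13/2, -5*pi/6): E = 37, F = 0, G = 169/4.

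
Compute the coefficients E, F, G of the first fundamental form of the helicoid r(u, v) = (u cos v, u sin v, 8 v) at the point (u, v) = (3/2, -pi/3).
E = 1;  F = 0;  G = 265/4

Partials: r_u = (cos(v), sin(v), 0), r_v = (-u*sin(v), u*cos(v), 8). As functions of (u, v):
  E = r_u · r_u = 1,
  F = r_u · r_v = 0,
  G = r_v · r_v = u^2 + 64.
Evaluating at (u, v) = (3/2, -pi/3): E = 1, F = 0, G = 265/4.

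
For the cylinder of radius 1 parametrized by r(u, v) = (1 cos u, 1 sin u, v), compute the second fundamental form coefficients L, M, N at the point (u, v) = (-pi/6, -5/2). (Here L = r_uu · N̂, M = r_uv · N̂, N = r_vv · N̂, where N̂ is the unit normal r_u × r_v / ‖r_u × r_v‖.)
L = -1;  M = 0;  N = 0

Compute the unit normal N̂(u, v) = (cos(u), sin(u), 0), and the second partials r_uu, r_uv, r_vv. Take dot products:
  L(u, v) = r_uu · N̂ = -1,
  M(u, v) = r_uv · N̂ = 0,
  N(u, v) = r_vv · N̂ = 0.
Evaluating at (u, v) = (-pi/6, -5/2):
  L = -1, M = 0, N = 0.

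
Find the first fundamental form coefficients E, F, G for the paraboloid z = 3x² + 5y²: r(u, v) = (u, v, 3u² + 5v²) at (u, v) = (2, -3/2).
E = 145;  F = -180;  G = 226

Partials: r_u = (1, 0, 6*u), r_v = (0, 1, 10*v). As functions of (u, v):
  E = r_u · r_u = 36*u^2 + 1,
  F = r_u · r_v = 60*u*v,
  G = r_v · r_v = 100*v^2 + 1.
Evaluating at (u, v) = (2, -3/2): E = 145, F = -180, G = 226.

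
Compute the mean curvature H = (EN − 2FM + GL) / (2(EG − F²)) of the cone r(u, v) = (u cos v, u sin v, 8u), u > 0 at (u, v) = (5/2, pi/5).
H = 8*sqrt(65)/325

With E = 65, F = 0, G = u^2, L = 0, M = 0, N = 8*sqrt(65)*u^2/(65*Abs(u)), assemble
  H = (EN − 2FM + GL) / (2(EG − F²)) = 4*sqrt(65)/(65*Abs(u)).
At (u, v) = (5/2, pi/5): H = 8*sqrt(65)/325.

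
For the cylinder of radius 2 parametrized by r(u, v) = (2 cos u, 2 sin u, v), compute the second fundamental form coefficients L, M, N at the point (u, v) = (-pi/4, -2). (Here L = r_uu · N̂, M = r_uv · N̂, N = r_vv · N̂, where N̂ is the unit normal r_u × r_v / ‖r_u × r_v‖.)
L = -2;  M = 0;  N = 0

Compute the unit normal N̂(u, v) = (cos(u), sin(u), 0), and the second partials r_uu, r_uv, r_vv. Take dot products:
  L(u, v) = r_uu · N̂ = -2,
  M(u, v) = r_uv · N̂ = 0,
  N(u, v) = r_vv · N̂ = 0.
Evaluating at (u, v) = (-pi/4, -2):
  L = -2, M = 0, N = 0.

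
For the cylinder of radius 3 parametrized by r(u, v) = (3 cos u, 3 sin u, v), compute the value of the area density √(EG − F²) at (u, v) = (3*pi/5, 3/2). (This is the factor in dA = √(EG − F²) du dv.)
√(EG − F²)|_{(3*pi/5, 3/2)} = 3

E = 9, F = 0, G = 1, so EG − F² = 9. Taking the positive square root: √(EG − F²) = 3. At (u, v) = (3*pi/5, 3/2): 3.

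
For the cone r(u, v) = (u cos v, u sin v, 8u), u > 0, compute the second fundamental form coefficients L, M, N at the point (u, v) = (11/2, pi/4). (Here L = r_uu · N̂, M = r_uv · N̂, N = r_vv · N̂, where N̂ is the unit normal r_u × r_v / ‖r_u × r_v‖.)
L = 0;  M = 0;  N = 44*sqrt(65)/65

Compute the unit normal N̂(u, v) = (-8*sqrt(65)*u*cos(v)/(65*Abs(u)), -8*sqrt(65)*u*sin(v)/(65*Abs(u)), sqrt(65)*u/(65*Abs(u))), and the second partials r_uu, r_uv, r_vv. Take dot products:
  L(u, v) = r_uu · N̂ = 0,
  M(u, v) = r_uv · N̂ = 0,
  N(u, v) = r_vv · N̂ = 8*sqrt(65)*u^2/(65*Abs(u)).
Evaluating at (u, v) = (11/2, pi/4):
  L = 0, M = 0, N = 44*sqrt(65)/65.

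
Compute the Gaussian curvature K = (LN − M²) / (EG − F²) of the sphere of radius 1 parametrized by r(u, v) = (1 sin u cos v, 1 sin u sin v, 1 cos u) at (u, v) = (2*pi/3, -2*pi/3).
K = 1

Coefficients of the first fundamental form: E = 1, F = 0, G = sin(u)^2.
Coefficients of the second fundamental form: L = -sin(u)/Abs(sin(u)), M = 0, N = -sin(u)^3/Abs(sin(u)).
Assemble K = (LN − M²)/(EG − F²) = 1. At (u, v) = (2*pi/3, -2*pi/3): K = 1.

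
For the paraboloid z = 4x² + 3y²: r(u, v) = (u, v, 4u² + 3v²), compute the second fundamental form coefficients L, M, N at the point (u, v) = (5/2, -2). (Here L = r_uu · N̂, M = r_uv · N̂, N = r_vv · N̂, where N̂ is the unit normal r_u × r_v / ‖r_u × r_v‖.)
L = 8*sqrt(545)/545;  M = 0;  N = 6*sqrt(545)/545

Compute the unit normal N̂(u, v) = (-8*u/sqrt(64*u^2 + 36*v^2 + 1), -6*v/sqrt(64*u^2 + 36*v^2 + 1), 1/sqrt(64*u^2 + 36*v^2 + 1)), and the second partials r_uu, r_uv, r_vv. Take dot products:
  L(u, v) = r_uu · N̂ = 8/sqrt(64*u^2 + 36*v^2 + 1),
  M(u, v) = r_uv · N̂ = 0,
  N(u, v) = r_vv · N̂ = 6/sqrt(64*u^2 + 36*v^2 + 1).
Evaluating at (u, v) = (5/2, -2):
  L = 8*sqrt(545)/545, M = 0, N = 6*sqrt(545)/545.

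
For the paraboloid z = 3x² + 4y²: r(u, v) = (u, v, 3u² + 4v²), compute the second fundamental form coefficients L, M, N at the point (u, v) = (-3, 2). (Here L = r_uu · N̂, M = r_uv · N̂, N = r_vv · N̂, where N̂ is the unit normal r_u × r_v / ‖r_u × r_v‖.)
L = 6*sqrt(581)/581;  M = 0;  N = 8*sqrt(581)/581

Compute the unit normal N̂(u, v) = (-6*u/sqrt(36*u^2 + 64*v^2 + 1), -8*v/sqrt(36*u^2 + 64*v^2 + 1), 1/sqrt(36*u^2 + 64*v^2 + 1)), and the second partials r_uu, r_uv, r_vv. Take dot products:
  L(u, v) = r_uu · N̂ = 6/sqrt(36*u^2 + 64*v^2 + 1),
  M(u, v) = r_uv · N̂ = 0,
  N(u, v) = r_vv · N̂ = 8/sqrt(36*u^2 + 64*v^2 + 1).
Evaluating at (u, v) = (-3, 2):
  L = 6*sqrt(581)/581, M = 0, N = 8*sqrt(581)/581.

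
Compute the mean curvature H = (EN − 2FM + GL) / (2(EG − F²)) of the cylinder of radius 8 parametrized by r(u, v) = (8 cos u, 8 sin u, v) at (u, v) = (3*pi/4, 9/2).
H = -1/16

With E = 64, F = 0, G = 1, L = -8, M = 0, N = 0, assemble
  H = (EN − 2FM + GL) / (2(EG − F²)) = -1/16.
At (u, v) = (3*pi/4, 9/2): H = -1/16.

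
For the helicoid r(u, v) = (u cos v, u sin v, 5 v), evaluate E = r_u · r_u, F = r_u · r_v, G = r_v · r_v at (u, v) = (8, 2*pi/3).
E = 1;  F = 0;  G = 89

Partials: r_u = (cos(v), sin(v), 0), r_v = (-u*sin(v), u*cos(v), 5). As functions of (u, v):
  E = r_u · r_u = 1,
  F = r_u · r_v = 0,
  G = r_v · r_v = u^2 + 25.
Evaluating at (u, v) = (8, 2*pi/3): E = 1, F = 0, G = 89.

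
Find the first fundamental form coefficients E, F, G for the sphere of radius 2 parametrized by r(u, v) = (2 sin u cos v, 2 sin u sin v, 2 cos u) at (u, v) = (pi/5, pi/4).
E = 4;  F = 0;  G = 5/2 - sqrt(5)/2

Partials: r_u = (2*cos(u)*cos(v), 2*sin(v)*cos(u), -2*sin(u)), r_v = (-2*sin(u)*sin(v), 2*sin(u)*cos(v), 0). As functions of (u, v):
  E = r_u · r_u = 4,
  F = r_u · r_v = 0,
  G = r_v · r_v = 4*sin(u)^2.
Evaluating at (u, v) = (pi/5, pi/4): E = 4, F = 0, G = 5/2 - sqrt(5)/2.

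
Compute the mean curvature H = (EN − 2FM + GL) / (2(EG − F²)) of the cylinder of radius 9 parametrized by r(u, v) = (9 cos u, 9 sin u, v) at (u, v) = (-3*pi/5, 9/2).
H = -1/18

With E = 81, F = 0, G = 1, L = -9, M = 0, N = 0, assemble
  H = (EN − 2FM + GL) / (2(EG − F²)) = -1/18.
At (u, v) = (-3*pi/5, 9/2): H = -1/18.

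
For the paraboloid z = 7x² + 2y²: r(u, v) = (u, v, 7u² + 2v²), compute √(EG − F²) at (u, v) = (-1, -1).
√(EG − F²)|_{(-1, -1)} = sqrt(213)

E = 196*u^2 + 1, F = 56*u*v, G = 16*v^2 + 1; EG − F² = 196*u^2 + 16*v^2 + 1; √(EG − F²) = sqrt(196*u^2 + 16*v^2 + 1). At the given point: sqrt(213).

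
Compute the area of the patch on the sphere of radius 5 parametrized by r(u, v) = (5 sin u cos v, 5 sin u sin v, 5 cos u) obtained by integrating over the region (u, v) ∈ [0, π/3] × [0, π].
Area = 25*pi/2

Area = ∫∫ √(EG − F²) du dv with √(EG − F²) = 25*Abs(sin(u)). Integrating over [0, π/3] × [0, π] gives 25*pi/2.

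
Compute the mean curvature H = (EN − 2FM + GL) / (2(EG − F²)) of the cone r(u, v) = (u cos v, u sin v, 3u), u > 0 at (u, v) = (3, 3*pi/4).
H = sqrt(10)/20

With E = 10, F = 0, G = u^2, L = 0, M = 0, N = 3*sqrt(10)*u^2/(10*Abs(u)), assemble
  H = (EN − 2FM + GL) / (2(EG − F²)) = 3*sqrt(10)/(20*Abs(u)).
At (u, v) = (3, 3*pi/4): H = sqrt(10)/20.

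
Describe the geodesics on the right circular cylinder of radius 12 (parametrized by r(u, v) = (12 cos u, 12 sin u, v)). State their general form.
The cylinder is flat (K = 0) and locally isometric to the plane via the development (u, v) ↦ (12 u, v). Geodesics are the pre-images of straight lines: circles (v constant), vertical lines (u constant), and helices (v = c · u + d) for constants c, d.

A right cylinder has E = 12², F = 0, G = 1, so EG − F² = 12², and L = −12, M = N = 0, giving K = (LN − M²)/(EG − F²) = 0 everywhere. A flat surface is locally isometric to the Euclidean plane via the map (u, v) ↦ (12 u, v). Straight lines in the (x̃, ỹ) plane pull back to: (a) horizontal circles (v = const), (b) vertical generators (u = const), and (c) helices (12 u tan θ = v, i.e. v = c · u + d).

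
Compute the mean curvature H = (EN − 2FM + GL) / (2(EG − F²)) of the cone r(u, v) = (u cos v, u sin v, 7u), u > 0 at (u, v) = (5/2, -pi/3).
H = 7*sqrt(2)/50

With E = 50, F = 0, G = u^2, L = 0, M = 0, N = 7*sqrt(2)*u^2/(10*Abs(u)), assemble
  H = (EN − 2FM + GL) / (2(EG − F²)) = 7*sqrt(2)/(20*Abs(u)).
At (u, v) = (5/2, -pi/3): H = 7*sqrt(2)/50.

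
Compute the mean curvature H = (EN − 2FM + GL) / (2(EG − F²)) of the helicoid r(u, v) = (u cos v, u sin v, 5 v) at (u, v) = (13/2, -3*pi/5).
H = 0

With E = 1, F = 0, G = u^2 + 25, L = 0, M = -5/sqrt(u^2 + 25), N = 0, assemble
  H = (EN − 2FM + GL) / (2(EG − F²)) = 0.
At (u, v) = (13/2, -3*pi/5): H = 0.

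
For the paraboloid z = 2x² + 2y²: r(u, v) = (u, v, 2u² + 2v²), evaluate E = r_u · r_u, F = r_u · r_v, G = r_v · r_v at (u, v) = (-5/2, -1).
E = 101;  F = 40;  G = 17

Partials: r_u = (1, 0, 4*u), r_v = (0, 1, 4*v). As functions of (u, v):
  E = r_u · r_u = 16*u^2 + 1,
  F = r_u · r_v = 16*u*v,
  G = r_v · r_v = 16*v^2 + 1.
Evaluating at (u, v) = (-5/2, -1): E = 101, F = 40, G = 17.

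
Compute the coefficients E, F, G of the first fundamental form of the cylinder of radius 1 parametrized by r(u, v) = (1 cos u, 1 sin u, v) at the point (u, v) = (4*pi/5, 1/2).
E = 1;  F = 0;  G = 1

Partials: r_u = (-sin(u), cos(u), 0), r_v = (0, 0, 1). As functions of (u, v):
  E = r_u · r_u = 1,
  F = r_u · r_v = 0,
  G = r_v · r_v = 1.
Evaluating at (u, v) = (4*pi/5, 1/2): E = 1, F = 0, G = 1.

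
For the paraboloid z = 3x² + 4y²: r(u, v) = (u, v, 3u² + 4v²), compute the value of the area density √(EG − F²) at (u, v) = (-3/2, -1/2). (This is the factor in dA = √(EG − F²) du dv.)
√(EG − F²)|_{(-3/2, -1/2)} = 7*sqrt(2)

E = 36*u^2 + 1, F = 48*u*v, G = 64*v^2 + 1, so EG − F² = 36*u^2 + 64*v^2 + 1. Taking the positive square root: √(EG − F²) = sqrt(36*u^2 + 64*v^2 + 1). At (u, v) = (-3/2, -1/2): 7*sqrt(2).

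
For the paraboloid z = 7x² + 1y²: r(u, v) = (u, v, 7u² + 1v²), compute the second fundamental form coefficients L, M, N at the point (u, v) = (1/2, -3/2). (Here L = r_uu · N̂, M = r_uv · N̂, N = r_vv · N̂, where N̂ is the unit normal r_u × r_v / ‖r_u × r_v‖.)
L = 14*sqrt(59)/59;  M = 0;  N = 2*sqrt(59)/59

Compute the unit normal N̂(u, v) = (-14*u/sqrt(196*u^2 + 4*v^2 + 1), -2*v/sqrt(196*u^2 + 4*v^2 + 1), 1/sqrt(196*u^2 + 4*v^2 + 1)), and the second partials r_uu, r_uv, r_vv. Take dot products:
  L(u, v) = r_uu · N̂ = 14/sqrt(196*u^2 + 4*v^2 + 1),
  M(u, v) = r_uv · N̂ = 0,
  N(u, v) = r_vv · N̂ = 2/sqrt(196*u^2 + 4*v^2 + 1).
Evaluating at (u, v) = (1/2, -3/2):
  L = 14*sqrt(59)/59, M = 0, N = 2*sqrt(59)/59.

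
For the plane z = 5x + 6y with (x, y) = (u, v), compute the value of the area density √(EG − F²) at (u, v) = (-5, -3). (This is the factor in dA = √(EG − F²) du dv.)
√(EG − F²)|_{(-5, -3)} = sqrt(62)

E = 26, F = 30, G = 37, so EG − F² = 62. Taking the positive square root: √(EG − F²) = sqrt(62). At (u, v) = (-5, -3): sqrt(62).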